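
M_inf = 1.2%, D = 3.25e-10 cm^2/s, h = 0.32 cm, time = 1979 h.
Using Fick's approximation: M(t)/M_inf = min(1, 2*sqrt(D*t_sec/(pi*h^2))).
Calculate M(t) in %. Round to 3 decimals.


t = 7124400 s
ratio = min(1, 2*sqrt(3.25e-10*7124400/(pi*0.1024)))
= 0.169676
M(t) = 1.2 * 0.169676 = 0.204%

0.204


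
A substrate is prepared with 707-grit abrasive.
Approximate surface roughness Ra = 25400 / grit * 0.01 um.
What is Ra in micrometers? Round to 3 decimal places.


Ra = 25400 / 707 * 0.01 = 0.359 um

0.359


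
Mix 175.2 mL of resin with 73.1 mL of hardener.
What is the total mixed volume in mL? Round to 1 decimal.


Total = 175.2 + 73.1 = 248.3 mL

248.3


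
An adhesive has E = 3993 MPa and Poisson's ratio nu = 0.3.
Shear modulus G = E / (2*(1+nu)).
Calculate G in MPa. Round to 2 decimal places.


G = 3993 / (2*(1+0.3))
= 3993 / 2.60
= 1535.77 MPa

1535.77


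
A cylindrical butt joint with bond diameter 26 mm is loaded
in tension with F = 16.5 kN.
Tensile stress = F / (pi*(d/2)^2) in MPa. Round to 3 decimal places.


Area = pi * (26/2)^2 = 530.9292 mm^2
Stress = 16.5*1000 / 530.9292
= 31.078 MPa

31.078


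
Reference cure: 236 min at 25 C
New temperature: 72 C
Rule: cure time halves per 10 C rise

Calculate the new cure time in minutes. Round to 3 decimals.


factor = 2^((72-25)/10) = 25.9921
t_new = 236 / 25.9921 = 9.080 min

9.080


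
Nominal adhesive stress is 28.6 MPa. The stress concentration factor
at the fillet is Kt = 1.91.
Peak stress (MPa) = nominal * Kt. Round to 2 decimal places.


Peak = 28.6 * 1.91 = 54.63 MPa

54.63


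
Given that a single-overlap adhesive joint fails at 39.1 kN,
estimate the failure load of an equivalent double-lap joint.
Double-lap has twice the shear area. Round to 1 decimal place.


Double-lap factor = 2
Expected load = 39.1 * 2 = 78.2 kN

78.2


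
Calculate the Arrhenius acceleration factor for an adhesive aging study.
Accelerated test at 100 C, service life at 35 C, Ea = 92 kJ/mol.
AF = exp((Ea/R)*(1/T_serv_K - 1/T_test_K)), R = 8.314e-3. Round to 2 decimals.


T_test = 373.15 K, T_serv = 308.15 K
Ea/R = 92 / 0.008314 = 11065.67
AF = exp(11065.67 * (1/308.15 - 1/373.15))
= 520.75

520.75


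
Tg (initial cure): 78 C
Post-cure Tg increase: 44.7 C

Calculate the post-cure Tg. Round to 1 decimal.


Post-cure Tg = 78 + 44.7 = 122.7 C

122.7


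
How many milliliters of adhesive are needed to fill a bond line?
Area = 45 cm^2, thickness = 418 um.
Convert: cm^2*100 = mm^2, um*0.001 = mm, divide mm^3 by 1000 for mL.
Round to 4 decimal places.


= (45 * 100) * (418 * 0.001) / 1000
= 1.8810 mL

1.8810


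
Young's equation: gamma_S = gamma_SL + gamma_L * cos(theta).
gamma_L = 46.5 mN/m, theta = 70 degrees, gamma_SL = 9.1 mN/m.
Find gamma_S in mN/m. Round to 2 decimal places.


cos(70 deg) = 0.342020
gamma_S = 9.1 + 46.5 * 0.342020
= 25.00 mN/m

25.00


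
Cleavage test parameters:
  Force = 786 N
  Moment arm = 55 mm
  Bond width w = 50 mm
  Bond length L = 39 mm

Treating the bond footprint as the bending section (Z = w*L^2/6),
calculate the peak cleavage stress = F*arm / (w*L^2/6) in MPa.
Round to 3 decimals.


M = 786 * 55 = 43230 N*mm
Z = 50 * 39^2 / 6 = 76050 / 6 mm^3
sigma = M / Z = 6 * 43230 / 76050 = 259380 / 76050
= 3.411 MPa

3.411


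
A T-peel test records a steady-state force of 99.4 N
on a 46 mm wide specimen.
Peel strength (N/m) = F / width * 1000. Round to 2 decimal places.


Peel strength = 99.4 / 46 * 1000
= 2160.87 N/m

2160.87


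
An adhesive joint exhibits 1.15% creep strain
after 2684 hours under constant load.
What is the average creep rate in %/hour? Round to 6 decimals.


Creep rate = strain / time
= 1.15 / 2684
= 0.000428 %/h

0.000428


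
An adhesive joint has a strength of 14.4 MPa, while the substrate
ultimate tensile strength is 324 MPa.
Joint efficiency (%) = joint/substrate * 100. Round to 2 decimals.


Efficiency = 14.4 / 324 * 100
= 4.44%

4.44


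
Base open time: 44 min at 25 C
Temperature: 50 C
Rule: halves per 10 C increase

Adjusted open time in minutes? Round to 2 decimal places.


Acceleration = 2^((50-25)/10) = 5.6569
Open time = 44 / 5.6569 = 7.78 min

7.78


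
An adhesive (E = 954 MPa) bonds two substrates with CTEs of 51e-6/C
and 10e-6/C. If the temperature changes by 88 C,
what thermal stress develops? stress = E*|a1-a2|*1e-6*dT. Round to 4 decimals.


Stress = 954 * |51 - 10| * 1e-6 * 88
= 3.4420 MPa

3.4420


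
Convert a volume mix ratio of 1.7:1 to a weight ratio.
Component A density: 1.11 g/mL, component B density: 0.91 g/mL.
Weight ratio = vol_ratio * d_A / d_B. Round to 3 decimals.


= 1.7 * 1.11 / 0.91 = 2.074

2.074


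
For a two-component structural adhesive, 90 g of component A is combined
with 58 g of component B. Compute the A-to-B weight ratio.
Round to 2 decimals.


Weight ratio A:B = 90 / 58
= 1.55

1.55


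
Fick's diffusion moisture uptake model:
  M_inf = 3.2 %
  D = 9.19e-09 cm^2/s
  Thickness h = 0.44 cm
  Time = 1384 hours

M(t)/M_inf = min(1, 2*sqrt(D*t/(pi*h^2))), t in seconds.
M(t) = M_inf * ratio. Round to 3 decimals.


t_sec = 1384 * 3600 = 4982400
ratio = 2*sqrt(9.19e-09*4982400/(pi*0.44^2))
= min(1, 0.548756)
= 0.548756
M(t) = 3.2 * 0.548756 = 1.756 %

1.756


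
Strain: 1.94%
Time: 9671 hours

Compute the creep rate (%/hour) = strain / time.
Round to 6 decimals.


Creep rate = 1.94 / 9671
= 0.000201 %/h

0.000201


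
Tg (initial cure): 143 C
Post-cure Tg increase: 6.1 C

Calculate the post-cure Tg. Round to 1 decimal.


Post-cure Tg = 143 + 6.1 = 149.1 C

149.1


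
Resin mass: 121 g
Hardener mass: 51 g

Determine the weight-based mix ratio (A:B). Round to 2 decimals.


Ratio = 121 / 51 = 2.37

2.37


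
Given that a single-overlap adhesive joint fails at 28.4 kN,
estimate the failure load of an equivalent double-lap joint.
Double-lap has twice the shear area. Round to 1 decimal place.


Double-lap factor = 2
Expected load = 28.4 * 2 = 56.8 kN

56.8


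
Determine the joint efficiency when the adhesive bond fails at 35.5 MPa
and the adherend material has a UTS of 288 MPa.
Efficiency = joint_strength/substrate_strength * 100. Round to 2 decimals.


Joint efficiency = 35.5 / 288 * 100
= 12.33%

12.33


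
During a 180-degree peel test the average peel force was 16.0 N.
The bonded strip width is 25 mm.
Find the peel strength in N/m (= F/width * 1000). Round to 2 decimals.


Peel strength = F/width * 1000
= 16.0 / 25 * 1000
= 640.00 N/m

640.00


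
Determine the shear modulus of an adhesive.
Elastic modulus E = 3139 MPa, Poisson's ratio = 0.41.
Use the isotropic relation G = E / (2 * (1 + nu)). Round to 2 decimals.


G = 3139 / (2*(1+0.41)) = 3139 / 2.82
= 1113.12 MPa

1113.12


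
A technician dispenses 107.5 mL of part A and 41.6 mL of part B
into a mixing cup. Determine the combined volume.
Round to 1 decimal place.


Combined volume = 107.5 + 41.6
= 149.1 mL

149.1


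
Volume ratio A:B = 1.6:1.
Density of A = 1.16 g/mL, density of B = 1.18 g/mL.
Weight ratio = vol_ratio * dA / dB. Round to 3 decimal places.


Wt ratio = 1.6 * 1.16 / 1.18
= 1.573

1.573


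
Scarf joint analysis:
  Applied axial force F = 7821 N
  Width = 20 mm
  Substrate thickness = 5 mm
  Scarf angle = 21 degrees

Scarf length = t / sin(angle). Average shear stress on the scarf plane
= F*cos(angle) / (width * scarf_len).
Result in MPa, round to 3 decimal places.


Scarf length = 5 / sin(21 deg) = 13.9521 mm
cos(21 deg) = 0.933580
Shear = 7821 * 0.933580 / (20 * 13.9521)
= 26.166 MPa

26.166


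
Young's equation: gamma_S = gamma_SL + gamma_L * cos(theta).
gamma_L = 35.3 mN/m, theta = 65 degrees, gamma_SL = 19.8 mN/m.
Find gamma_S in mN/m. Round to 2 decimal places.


cos(65 deg) = 0.422618
gamma_S = 19.8 + 35.3 * 0.422618
= 34.72 mN/m

34.72


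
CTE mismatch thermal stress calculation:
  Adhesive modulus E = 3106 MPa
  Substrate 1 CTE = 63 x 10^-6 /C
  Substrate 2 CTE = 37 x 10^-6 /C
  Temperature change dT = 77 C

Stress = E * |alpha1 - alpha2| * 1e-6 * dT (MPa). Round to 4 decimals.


delta_alpha = |63 - 37| = 26 x 10^-6/C
Stress = 3106 * 26e-6 * 77
= 6.2182 MPa

6.2182


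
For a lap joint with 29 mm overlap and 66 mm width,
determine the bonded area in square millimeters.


Area = 29 * 66 = 1914 mm^2

1914


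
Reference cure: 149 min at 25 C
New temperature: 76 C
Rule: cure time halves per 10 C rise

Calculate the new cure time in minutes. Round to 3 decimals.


factor = 2^((76-25)/10) = 34.2968
t_new = 149 / 34.2968 = 4.344 min

4.344


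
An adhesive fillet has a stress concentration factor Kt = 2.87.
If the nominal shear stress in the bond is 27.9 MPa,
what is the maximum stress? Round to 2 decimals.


Max stress = 27.9 * 2.87 = 80.07 MPa

80.07


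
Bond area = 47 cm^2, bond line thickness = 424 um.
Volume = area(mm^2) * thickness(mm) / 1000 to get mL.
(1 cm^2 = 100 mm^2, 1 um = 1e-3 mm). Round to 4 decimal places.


area_mm2 = 47 * 100 = 4700
blt_mm = 424 * 1e-3 = 0.424
vol_mm3 = 4700 * 0.424 = 1992.8
vol_mL = 1992.8 / 1000 = 1.9928 mL

1.9928


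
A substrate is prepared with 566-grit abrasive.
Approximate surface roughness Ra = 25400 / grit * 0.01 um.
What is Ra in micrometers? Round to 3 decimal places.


Ra = 25400 / 566 * 0.01 = 0.449 um

0.449


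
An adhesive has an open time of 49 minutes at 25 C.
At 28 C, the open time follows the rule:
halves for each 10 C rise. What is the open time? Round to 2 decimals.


Factor = 2^((28-25)/10) = 1.2311
Open time = 49 / 1.2311 = 39.80 min

39.80


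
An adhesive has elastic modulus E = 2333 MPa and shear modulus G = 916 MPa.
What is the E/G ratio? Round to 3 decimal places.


E/G = 2333 / 916 = 2.547

2.547


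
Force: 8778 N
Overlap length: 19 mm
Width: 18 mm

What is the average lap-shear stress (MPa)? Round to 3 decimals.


Average shear stress = F / (overlap * width)
= 8778 / (19 * 18)
= 25.667 MPa

25.667


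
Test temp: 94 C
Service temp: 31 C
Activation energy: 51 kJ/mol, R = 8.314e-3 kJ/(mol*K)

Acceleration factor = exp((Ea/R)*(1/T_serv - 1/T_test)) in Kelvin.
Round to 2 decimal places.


AF = exp((51/0.008314)*(1/304.15 - 1/367.15))
= 31.84

31.84


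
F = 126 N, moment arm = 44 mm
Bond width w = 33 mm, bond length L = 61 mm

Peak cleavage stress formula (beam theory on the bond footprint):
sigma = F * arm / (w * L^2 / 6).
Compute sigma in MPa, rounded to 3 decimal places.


sigma = (126 * 44) / (33 * 3721 / 6)
= 5544 * 6 / 122793
= 33264 / 122793
= 0.271 MPa

0.271


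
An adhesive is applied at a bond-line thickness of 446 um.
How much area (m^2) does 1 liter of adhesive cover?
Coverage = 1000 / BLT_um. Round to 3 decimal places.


Coverage = 1000 / 446 = 2.242 m^2

2.242


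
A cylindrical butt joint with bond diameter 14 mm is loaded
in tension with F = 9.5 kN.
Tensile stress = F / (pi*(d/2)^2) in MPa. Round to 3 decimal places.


Area = pi * (14/2)^2 = 153.9380 mm^2
Stress = 9.5*1000 / 153.9380
= 61.713 MPa

61.713


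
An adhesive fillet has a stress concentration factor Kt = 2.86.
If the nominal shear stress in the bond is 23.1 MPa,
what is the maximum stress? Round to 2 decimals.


Max stress = 23.1 * 2.86 = 66.07 MPa

66.07


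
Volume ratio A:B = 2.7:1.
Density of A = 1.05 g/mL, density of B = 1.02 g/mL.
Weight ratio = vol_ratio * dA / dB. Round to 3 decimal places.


Wt ratio = 2.7 * 1.05 / 1.02
= 2.779

2.779


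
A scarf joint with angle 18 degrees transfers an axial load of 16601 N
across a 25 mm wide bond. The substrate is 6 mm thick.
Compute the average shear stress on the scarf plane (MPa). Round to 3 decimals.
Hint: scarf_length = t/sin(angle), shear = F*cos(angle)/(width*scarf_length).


scarf_length = 6 / sin(18 deg) = 19.4164 mm
cos(18 deg) = 0.951057
shear stress = 16601 * 0.951057 / (25 * 19.4164)
= 32.526 MPa

32.526


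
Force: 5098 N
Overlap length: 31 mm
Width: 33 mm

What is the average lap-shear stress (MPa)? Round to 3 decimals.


Average shear stress = F / (overlap * width)
= 5098 / (31 * 33)
= 4.983 MPa

4.983


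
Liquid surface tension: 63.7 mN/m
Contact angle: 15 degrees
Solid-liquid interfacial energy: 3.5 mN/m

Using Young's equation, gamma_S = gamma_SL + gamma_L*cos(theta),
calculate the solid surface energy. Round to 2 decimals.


gamma_S = 3.5 + 63.7 * cos(15)
= 65.03 mN/m

65.03


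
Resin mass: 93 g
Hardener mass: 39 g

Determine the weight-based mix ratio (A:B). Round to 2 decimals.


Ratio = 93 / 39 = 2.38

2.38


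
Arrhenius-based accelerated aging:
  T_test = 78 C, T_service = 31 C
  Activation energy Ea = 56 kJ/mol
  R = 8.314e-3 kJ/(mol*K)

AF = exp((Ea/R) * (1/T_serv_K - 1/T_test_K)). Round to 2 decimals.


T_test_K = 351.15, T_serv_K = 304.15
AF = exp((56/8.314e-3) * (1/304.15 - 1/351.15))
= 19.38

19.38


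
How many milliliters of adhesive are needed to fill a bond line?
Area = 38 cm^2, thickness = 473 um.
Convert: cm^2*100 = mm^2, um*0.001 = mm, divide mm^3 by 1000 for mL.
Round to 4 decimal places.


= (38 * 100) * (473 * 0.001) / 1000
= 1.7974 mL

1.7974


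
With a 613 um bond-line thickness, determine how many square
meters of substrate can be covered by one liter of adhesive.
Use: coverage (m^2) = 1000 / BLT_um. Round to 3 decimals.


Coverage = 1000 / 613 = 1.631 m^2

1.631


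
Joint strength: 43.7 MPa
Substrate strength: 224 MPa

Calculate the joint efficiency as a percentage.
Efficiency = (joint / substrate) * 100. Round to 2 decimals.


Efficiency = (43.7 / 224) * 100 = 19.51%

19.51


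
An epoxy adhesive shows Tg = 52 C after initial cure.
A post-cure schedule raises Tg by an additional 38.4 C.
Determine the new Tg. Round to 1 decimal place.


New Tg = 52 + 38.4
= 90.4 C

90.4


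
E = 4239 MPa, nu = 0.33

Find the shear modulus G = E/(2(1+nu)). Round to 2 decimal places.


G = 4239 / (2 * 1.33)
= 1593.61 MPa

1593.61


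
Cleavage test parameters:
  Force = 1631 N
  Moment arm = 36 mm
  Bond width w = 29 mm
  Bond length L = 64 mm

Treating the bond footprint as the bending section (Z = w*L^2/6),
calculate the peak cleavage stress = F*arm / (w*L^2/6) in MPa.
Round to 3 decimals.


M = 1631 * 36 = 58716 N*mm
Z = 29 * 64^2 / 6 = 118784 / 6 mm^3
sigma = M / Z = 6 * 58716 / 118784 = 352296 / 118784
= 2.966 MPa

2.966


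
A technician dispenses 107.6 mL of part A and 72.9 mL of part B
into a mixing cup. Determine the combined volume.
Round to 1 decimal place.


Combined volume = 107.6 + 72.9
= 180.5 mL

180.5


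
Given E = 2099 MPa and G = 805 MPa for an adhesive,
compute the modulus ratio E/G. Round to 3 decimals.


E/G ratio = 2099 / 805 = 2.607

2.607


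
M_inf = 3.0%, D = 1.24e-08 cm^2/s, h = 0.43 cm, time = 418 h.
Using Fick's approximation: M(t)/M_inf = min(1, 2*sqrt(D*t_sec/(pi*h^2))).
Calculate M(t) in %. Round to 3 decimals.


t = 1504800 s
ratio = min(1, 2*sqrt(1.24e-08*1504800/(pi*0.1849)))
= 0.358457
M(t) = 3.0 * 0.358457 = 1.075%

1.075


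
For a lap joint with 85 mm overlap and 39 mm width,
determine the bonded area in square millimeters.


Area = 85 * 39 = 3315 mm^2

3315


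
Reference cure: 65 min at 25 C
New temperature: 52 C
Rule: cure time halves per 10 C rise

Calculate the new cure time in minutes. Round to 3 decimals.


factor = 2^((52-25)/10) = 6.4980
t_new = 65 / 6.4980 = 10.003 min

10.003


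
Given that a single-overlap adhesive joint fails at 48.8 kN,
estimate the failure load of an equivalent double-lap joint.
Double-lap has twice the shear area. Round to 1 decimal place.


Double-lap factor = 2
Expected load = 48.8 * 2 = 97.6 kN

97.6


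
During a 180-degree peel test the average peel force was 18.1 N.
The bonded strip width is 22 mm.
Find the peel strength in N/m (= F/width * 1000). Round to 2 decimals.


Peel strength = F/width * 1000
= 18.1 / 22 * 1000
= 822.73 N/m

822.73


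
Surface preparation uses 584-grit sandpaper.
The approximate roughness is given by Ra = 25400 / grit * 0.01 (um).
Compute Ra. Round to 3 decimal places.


Ra = 25400 / 584 * 0.01
= 254 / 584
= 0.435 um

0.435


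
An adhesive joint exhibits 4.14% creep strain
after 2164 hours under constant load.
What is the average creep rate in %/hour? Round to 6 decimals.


Creep rate = strain / time
= 4.14 / 2164
= 0.001913 %/h

0.001913


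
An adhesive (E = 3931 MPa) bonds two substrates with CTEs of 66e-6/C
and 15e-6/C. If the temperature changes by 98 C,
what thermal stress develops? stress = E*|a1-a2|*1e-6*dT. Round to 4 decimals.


Stress = 3931 * |66 - 15| * 1e-6 * 98
= 19.6471 MPa

19.6471


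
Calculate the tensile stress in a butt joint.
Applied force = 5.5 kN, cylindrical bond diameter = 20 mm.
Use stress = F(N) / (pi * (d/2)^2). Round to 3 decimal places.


A = pi * 10.0^2 = 314.1593 mm^2
sigma = 5500.0 / 314.1593 = 17.507 MPa

17.507


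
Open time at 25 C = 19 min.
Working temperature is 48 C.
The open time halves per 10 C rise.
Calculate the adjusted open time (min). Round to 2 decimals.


factor = 2^((48 - 25) / 10) = 4.9246
ot = 19 / 4.9246 = 3.86 min

3.86


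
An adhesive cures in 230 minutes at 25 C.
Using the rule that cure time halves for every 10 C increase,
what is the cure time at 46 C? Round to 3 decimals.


Factor = 2^((46 - 25) / 10) = 4.2871
Cure time = 230 / 4.2871
= 53.649 minutes

53.649


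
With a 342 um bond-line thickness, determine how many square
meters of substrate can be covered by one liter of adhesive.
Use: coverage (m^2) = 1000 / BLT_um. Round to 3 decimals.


Coverage = 1000 / 342 = 2.924 m^2

2.924


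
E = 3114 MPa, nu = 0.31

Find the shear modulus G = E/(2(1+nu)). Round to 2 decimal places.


G = 3114 / (2 * 1.31)
= 1188.55 MPa

1188.55


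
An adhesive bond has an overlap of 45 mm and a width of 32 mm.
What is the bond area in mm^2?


Bond area = overlap * width
= 45 * 32
= 1440 mm^2

1440


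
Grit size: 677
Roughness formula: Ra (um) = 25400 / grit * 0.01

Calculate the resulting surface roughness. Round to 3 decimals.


Ra = 25400 / 677 * 0.01
= 0.375 um

0.375


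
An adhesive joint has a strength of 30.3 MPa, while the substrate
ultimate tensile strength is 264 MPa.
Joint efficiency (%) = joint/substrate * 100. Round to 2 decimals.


Efficiency = 30.3 / 264 * 100
= 11.48%

11.48


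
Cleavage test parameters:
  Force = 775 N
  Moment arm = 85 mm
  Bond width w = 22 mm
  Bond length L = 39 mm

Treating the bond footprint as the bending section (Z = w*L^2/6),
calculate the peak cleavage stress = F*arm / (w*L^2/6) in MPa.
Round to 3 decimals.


M = 775 * 85 = 65875 N*mm
Z = 22 * 39^2 / 6 = 33462 / 6 mm^3
sigma = M / Z = 6 * 65875 / 33462 = 395250 / 33462
= 11.812 MPa

11.812


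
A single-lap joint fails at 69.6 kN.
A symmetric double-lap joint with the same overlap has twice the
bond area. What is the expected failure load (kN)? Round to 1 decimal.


Double-lap load = 2 * 69.6 = 139.2 kN

139.2


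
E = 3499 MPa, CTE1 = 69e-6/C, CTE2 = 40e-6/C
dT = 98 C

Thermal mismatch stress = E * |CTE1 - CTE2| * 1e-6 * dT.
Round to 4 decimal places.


= 3499 * 29e-6 * 98
= 9.9442 MPa

9.9442


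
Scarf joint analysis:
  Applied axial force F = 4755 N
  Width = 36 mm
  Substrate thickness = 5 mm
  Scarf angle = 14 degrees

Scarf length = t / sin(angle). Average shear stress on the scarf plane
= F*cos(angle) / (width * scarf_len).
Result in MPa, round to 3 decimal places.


Scarf length = 5 / sin(14 deg) = 20.6678 mm
cos(14 deg) = 0.970296
Shear = 4755 * 0.970296 / (36 * 20.6678)
= 6.201 MPa

6.201


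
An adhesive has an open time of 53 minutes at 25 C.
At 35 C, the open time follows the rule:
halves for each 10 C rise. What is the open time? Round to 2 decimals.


Factor = 2^((35-25)/10) = 2.0000
Open time = 53 / 2.0000 = 26.50 min

26.50


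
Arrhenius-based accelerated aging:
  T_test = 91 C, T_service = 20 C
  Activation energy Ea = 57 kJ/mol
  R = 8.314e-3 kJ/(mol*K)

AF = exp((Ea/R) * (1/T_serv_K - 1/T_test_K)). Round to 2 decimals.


T_test_K = 364.15, T_serv_K = 293.15
AF = exp((57/8.314e-3) * (1/293.15 - 1/364.15))
= 95.57

95.57


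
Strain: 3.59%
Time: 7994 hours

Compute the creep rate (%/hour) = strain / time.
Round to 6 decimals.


Creep rate = 3.59 / 7994
= 0.000449 %/h

0.000449


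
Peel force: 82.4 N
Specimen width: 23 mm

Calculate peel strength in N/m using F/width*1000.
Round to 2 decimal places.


Peel strength = 82.4 / 23 * 1000 = 3582.61 N/m

3582.61


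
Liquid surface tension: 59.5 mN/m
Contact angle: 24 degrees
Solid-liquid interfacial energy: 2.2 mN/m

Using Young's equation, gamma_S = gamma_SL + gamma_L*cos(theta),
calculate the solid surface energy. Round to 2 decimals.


gamma_S = 2.2 + 59.5 * cos(24)
= 56.56 mN/m

56.56


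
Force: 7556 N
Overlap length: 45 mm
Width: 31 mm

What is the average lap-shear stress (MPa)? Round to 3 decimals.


Average shear stress = F / (overlap * width)
= 7556 / (45 * 31)
= 5.416 MPa

5.416


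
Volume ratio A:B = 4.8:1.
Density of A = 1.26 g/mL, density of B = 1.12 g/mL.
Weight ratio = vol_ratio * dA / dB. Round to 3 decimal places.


Wt ratio = 4.8 * 1.26 / 1.12
= 5.400

5.400


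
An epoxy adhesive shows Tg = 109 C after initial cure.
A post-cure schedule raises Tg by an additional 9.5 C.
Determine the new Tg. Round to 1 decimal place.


New Tg = 109 + 9.5
= 118.5 C

118.5


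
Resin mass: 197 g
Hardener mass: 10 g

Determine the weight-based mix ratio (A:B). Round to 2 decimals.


Ratio = 197 / 10 = 19.70

19.70


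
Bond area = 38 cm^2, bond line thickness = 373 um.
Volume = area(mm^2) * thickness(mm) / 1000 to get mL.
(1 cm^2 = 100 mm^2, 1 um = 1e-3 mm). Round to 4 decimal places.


area_mm2 = 38 * 100 = 3800
blt_mm = 373 * 1e-3 = 0.373
vol_mm3 = 3800 * 0.373 = 1417.4
vol_mL = 1417.4 / 1000 = 1.4174 mL

1.4174


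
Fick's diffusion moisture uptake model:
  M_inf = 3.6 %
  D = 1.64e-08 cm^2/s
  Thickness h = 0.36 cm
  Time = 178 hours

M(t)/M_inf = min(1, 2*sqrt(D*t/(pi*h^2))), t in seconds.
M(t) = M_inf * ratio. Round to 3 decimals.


t_sec = 178 * 3600 = 640800
ratio = 2*sqrt(1.64e-08*640800/(pi*0.36^2))
= min(1, 0.321319)
= 0.321319
M(t) = 3.6 * 0.321319 = 1.157 %

1.157


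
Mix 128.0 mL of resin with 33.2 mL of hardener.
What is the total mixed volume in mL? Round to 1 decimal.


Total = 128.0 + 33.2 = 161.2 mL

161.2


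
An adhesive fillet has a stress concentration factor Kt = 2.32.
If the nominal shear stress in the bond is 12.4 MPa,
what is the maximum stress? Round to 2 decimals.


Max stress = 12.4 * 2.32 = 28.77 MPa

28.77


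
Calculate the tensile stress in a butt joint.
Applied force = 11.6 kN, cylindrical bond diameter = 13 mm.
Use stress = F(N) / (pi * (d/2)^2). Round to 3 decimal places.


A = pi * 6.5^2 = 132.7323 mm^2
sigma = 11600.0 / 132.7323 = 87.394 MPa

87.394


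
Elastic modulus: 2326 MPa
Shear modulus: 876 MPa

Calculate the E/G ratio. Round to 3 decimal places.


E / G = 2326 / 876 = 2.655

2.655


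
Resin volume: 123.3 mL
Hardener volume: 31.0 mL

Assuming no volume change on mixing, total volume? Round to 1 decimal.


V_total = 123.3 + 31.0 = 154.3 mL

154.3


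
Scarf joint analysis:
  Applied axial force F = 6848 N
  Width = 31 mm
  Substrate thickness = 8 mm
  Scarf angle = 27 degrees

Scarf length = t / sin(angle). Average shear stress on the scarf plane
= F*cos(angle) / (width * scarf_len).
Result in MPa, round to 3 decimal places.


Scarf length = 8 / sin(27 deg) = 17.6215 mm
cos(27 deg) = 0.891007
Shear = 6848 * 0.891007 / (31 * 17.6215)
= 11.170 MPa

11.170


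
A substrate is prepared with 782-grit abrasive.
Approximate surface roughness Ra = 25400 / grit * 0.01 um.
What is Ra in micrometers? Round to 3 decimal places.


Ra = 25400 / 782 * 0.01 = 0.325 um

0.325


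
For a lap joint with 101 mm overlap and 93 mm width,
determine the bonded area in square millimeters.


Area = 101 * 93 = 9393 mm^2

9393


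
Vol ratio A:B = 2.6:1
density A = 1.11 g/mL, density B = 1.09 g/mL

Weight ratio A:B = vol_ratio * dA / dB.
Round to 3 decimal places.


Weight ratio = 2.6 * 1.11 / 1.09
= 2.648

2.648


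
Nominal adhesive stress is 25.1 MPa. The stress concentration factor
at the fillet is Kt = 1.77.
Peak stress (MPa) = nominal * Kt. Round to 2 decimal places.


Peak = 25.1 * 1.77 = 44.43 MPa

44.43


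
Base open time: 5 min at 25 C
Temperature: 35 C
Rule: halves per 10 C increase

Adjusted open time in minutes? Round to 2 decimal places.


Acceleration = 2^((35-25)/10) = 2.0000
Open time = 5 / 2.0000 = 2.50 min

2.50


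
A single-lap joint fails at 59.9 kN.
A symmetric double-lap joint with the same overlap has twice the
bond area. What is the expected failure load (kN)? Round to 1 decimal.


Double-lap load = 2 * 59.9 = 119.8 kN

119.8


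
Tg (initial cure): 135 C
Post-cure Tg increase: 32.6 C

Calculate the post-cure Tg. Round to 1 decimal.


Post-cure Tg = 135 + 32.6 = 167.6 C

167.6


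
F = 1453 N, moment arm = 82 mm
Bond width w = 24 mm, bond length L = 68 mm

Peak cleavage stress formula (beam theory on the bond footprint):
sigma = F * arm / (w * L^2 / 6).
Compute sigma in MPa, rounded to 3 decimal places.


sigma = (1453 * 82) / (24 * 4624 / 6)
= 119146 * 6 / 110976
= 714876 / 110976
= 6.442 MPa

6.442


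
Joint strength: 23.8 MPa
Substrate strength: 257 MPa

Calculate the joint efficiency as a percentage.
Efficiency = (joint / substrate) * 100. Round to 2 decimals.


Efficiency = (23.8 / 257) * 100 = 9.26%

9.26


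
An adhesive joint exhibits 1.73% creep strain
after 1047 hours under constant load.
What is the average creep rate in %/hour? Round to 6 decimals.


Creep rate = strain / time
= 1.73 / 1047
= 0.001652 %/h

0.001652


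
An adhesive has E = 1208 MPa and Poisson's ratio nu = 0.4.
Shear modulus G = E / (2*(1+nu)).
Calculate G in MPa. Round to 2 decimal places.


G = 1208 / (2*(1+0.4))
= 1208 / 2.80
= 431.43 MPa

431.43


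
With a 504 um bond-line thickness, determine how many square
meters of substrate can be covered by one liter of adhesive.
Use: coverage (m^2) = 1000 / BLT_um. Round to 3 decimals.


Coverage = 1000 / 504 = 1.984 m^2

1.984


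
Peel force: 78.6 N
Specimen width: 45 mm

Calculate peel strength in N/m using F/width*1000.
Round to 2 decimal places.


Peel strength = 78.6 / 45 * 1000 = 1746.67 N/m

1746.67


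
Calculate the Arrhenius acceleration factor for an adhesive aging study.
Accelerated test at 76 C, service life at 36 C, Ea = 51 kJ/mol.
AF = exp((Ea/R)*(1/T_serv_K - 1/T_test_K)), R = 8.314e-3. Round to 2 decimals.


T_test = 349.15 K, T_serv = 309.15 K
Ea/R = 51 / 0.008314 = 6134.23
AF = exp(6134.23 * (1/309.15 - 1/349.15))
= 9.71

9.71


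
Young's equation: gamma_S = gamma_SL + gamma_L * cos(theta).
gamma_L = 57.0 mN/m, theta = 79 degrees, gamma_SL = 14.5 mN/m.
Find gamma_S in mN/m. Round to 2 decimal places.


cos(79 deg) = 0.190809
gamma_S = 14.5 + 57.0 * 0.190809
= 25.38 mN/m

25.38


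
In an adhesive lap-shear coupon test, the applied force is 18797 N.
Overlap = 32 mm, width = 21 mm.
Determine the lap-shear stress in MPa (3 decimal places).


stress = F / (overlap * width)
= 18797 / (32 * 21)
= 27.972 MPa

27.972


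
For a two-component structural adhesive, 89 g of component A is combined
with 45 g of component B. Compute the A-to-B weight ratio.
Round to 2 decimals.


Weight ratio A:B = 89 / 45
= 1.98

1.98


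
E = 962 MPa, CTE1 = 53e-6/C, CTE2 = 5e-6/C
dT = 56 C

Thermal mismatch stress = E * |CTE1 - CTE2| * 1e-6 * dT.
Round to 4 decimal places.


= 962 * 48e-6 * 56
= 2.5859 MPa

2.5859


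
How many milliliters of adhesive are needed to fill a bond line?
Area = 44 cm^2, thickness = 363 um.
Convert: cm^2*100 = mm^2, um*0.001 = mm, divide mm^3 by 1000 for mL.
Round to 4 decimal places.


= (44 * 100) * (363 * 0.001) / 1000
= 1.5972 mL

1.5972


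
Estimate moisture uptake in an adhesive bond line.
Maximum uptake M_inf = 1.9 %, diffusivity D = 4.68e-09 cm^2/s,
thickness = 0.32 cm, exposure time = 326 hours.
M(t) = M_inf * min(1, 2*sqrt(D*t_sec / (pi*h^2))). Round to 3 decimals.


Convert time: 326 h = 1173600 s
ratio = min(1, 2*sqrt(4.68e-09*1173600/(pi*0.32^2)))
= 0.261329
M(t) = 1.9 * 0.261329 = 0.497%

0.497


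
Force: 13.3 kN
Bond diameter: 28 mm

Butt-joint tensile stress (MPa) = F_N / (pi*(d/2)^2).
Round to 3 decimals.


F_N = 13.3 * 1000 = 13300.0 N
A = pi*(14.0)^2 = 615.7522 mm^2
stress = 13300.0 / 615.7522 = 21.600 MPa

21.600


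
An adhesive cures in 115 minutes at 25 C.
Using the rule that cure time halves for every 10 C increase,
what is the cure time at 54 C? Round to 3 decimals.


Factor = 2^((54 - 25) / 10) = 7.4643
Cure time = 115 / 7.4643
= 15.407 minutes

15.407


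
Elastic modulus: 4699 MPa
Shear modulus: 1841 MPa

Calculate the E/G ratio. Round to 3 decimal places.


E / G = 4699 / 1841 = 2.552

2.552


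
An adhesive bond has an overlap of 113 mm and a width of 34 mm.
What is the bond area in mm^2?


Bond area = overlap * width
= 113 * 34
= 3842 mm^2

3842


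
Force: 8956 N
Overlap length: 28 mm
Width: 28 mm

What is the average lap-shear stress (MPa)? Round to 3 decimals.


Average shear stress = F / (overlap * width)
= 8956 / (28 * 28)
= 11.423 MPa

11.423


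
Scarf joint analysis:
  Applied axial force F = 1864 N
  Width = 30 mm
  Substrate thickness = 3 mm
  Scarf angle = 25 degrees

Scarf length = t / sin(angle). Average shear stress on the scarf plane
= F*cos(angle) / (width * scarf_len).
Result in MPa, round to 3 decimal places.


Scarf length = 3 / sin(25 deg) = 7.0986 mm
cos(25 deg) = 0.906308
Shear = 1864 * 0.906308 / (30 * 7.0986)
= 7.933 MPa

7.933


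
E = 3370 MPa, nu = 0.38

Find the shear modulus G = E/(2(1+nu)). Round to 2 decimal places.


G = 3370 / (2 * 1.38)
= 1221.01 MPa

1221.01


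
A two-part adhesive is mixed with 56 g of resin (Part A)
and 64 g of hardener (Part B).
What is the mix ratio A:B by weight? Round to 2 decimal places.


Mix ratio = mass_A / mass_B
= 56 / 64
= 0.88

0.88


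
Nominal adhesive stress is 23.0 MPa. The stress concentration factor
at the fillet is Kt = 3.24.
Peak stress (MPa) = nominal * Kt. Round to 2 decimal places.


Peak = 23.0 * 3.24 = 74.52 MPa

74.52


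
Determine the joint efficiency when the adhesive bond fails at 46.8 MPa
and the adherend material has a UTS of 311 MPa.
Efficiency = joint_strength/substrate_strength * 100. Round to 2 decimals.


Joint efficiency = 46.8 / 311 * 100
= 15.05%

15.05


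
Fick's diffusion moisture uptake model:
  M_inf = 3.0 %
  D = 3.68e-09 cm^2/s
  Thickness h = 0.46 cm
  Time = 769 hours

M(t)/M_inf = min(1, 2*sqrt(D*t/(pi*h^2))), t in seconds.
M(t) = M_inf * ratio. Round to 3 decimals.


t_sec = 769 * 3600 = 2768400
ratio = 2*sqrt(3.68e-09*2768400/(pi*0.46^2))
= min(1, 0.247591)
= 0.247591
M(t) = 3.0 * 0.247591 = 0.743 %

0.743


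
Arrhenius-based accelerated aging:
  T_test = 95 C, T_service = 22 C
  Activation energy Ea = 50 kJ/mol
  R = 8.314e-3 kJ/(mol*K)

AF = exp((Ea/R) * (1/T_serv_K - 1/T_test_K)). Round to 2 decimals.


T_test_K = 368.15, T_serv_K = 295.15
AF = exp((50/8.314e-3) * (1/295.15 - 1/368.15))
= 56.84

56.84


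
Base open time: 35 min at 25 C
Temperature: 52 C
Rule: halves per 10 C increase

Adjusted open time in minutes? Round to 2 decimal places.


Acceleration = 2^((52-25)/10) = 6.4980
Open time = 35 / 6.4980 = 5.39 min

5.39


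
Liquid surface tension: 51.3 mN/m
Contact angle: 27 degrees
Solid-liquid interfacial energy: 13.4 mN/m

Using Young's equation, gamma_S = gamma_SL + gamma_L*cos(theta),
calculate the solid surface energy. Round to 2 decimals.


gamma_S = 13.4 + 51.3 * cos(27)
= 59.11 mN/m

59.11


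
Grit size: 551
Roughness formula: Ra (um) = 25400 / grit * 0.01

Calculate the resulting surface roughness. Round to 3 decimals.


Ra = 25400 / 551 * 0.01
= 0.461 um

0.461


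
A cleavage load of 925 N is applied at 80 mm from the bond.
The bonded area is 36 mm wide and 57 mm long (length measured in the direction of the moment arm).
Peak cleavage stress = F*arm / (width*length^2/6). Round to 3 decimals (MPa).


Moment = 925 * 80 = 74000 N*mm
Section modulus = 36 * 3249 / 6 = 116964 / 6 mm^3
Stress = 74000 / (116964 / 6) = 444000 / 116964
= 3.796 MPa

3.796


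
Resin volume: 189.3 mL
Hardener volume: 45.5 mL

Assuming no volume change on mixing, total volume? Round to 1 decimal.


V_total = 189.3 + 45.5 = 234.8 mL

234.8


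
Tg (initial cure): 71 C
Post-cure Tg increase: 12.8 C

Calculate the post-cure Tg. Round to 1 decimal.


Post-cure Tg = 71 + 12.8 = 83.8 C

83.8


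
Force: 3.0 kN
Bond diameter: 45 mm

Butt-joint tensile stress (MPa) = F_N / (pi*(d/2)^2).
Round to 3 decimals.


F_N = 3.0 * 1000 = 3000.0 N
A = pi*(22.5)^2 = 1590.4313 mm^2
stress = 3000.0 / 1590.4313 = 1.886 MPa

1.886


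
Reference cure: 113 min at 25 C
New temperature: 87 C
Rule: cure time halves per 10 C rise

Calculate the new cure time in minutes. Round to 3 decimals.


factor = 2^((87-25)/10) = 73.5167
t_new = 113 / 73.5167 = 1.537 min

1.537


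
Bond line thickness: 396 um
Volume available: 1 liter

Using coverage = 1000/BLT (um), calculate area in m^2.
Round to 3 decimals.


1 L = 1e6 mm^3, thickness = 396 um = 0.396 mm
Area = 1e6 / 0.396 mm^2 = (1e6 / 0.396) / 1e6 m^2 = 1000 / 396 m^2
= 2.525 m^2

2.525


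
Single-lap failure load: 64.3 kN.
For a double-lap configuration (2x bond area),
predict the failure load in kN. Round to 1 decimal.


Failure load = 64.3 * 2 = 128.6 kN

128.6


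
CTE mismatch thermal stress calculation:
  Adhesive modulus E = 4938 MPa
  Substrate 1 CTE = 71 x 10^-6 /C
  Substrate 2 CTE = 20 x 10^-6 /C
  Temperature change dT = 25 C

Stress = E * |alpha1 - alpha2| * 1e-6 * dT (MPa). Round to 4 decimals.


delta_alpha = |71 - 20| = 51 x 10^-6/C
Stress = 4938 * 51e-6 * 25
= 6.2960 MPa

6.2960


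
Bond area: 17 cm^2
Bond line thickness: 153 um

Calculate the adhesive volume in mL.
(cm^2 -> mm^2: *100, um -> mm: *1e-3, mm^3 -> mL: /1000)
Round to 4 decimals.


V = 17*100 * 153*1e-3 / 1000
= 0.2601 mL

0.2601


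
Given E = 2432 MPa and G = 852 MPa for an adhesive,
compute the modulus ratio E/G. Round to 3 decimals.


E/G ratio = 2432 / 852 = 2.854

2.854


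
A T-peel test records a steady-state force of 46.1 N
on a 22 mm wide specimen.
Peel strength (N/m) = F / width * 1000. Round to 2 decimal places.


Peel strength = 46.1 / 22 * 1000
= 2095.45 N/m

2095.45


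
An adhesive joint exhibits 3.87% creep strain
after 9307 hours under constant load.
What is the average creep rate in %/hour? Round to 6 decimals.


Creep rate = strain / time
= 3.87 / 9307
= 0.000416 %/h

0.000416


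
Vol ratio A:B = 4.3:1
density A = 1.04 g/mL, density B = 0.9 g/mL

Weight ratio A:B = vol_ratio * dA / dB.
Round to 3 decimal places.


Weight ratio = 4.3 * 1.04 / 0.9
= 4.969

4.969


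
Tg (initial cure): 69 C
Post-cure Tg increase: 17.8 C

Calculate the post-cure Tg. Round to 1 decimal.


Post-cure Tg = 69 + 17.8 = 86.8 C

86.8


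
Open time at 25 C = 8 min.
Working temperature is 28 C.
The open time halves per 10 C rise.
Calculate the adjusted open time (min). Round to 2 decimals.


factor = 2^((28 - 25) / 10) = 1.2311
ot = 8 / 1.2311 = 6.50 min

6.50


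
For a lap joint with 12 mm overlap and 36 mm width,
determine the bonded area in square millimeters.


Area = 12 * 36 = 432 mm^2

432


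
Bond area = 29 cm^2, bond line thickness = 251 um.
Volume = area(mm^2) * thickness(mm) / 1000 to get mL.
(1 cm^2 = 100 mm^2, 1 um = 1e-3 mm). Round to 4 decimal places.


area_mm2 = 29 * 100 = 2900
blt_mm = 251 * 1e-3 = 0.251
vol_mm3 = 2900 * 0.251 = 727.9
vol_mL = 727.9 / 1000 = 0.7279 mL

0.7279


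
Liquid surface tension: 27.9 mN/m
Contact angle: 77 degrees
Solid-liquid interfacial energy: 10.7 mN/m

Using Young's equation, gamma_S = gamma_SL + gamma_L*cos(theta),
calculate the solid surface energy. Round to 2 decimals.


gamma_S = 10.7 + 27.9 * cos(77)
= 16.98 mN/m

16.98


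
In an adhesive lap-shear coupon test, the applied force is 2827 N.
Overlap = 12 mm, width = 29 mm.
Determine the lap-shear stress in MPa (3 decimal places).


stress = F / (overlap * width)
= 2827 / (12 * 29)
= 8.124 MPa

8.124


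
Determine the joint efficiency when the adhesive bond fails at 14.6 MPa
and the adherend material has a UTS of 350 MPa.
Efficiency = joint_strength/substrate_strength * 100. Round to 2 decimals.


Joint efficiency = 14.6 / 350 * 100
= 4.17%

4.17


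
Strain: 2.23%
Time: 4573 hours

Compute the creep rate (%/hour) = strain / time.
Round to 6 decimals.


Creep rate = 2.23 / 4573
= 0.000488 %/h

0.000488


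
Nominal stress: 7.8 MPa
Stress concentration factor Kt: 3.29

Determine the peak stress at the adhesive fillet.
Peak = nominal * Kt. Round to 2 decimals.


Peak stress = 7.8 * 3.29
= 25.66 MPa

25.66


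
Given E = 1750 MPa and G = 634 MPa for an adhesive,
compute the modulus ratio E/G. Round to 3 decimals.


E/G ratio = 1750 / 634 = 2.760

2.760


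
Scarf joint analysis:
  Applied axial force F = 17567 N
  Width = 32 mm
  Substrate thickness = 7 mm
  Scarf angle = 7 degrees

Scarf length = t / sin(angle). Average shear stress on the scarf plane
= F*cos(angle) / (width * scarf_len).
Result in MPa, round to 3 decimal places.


Scarf length = 7 / sin(7 deg) = 57.4386 mm
cos(7 deg) = 0.992546
Shear = 17567 * 0.992546 / (32 * 57.4386)
= 9.486 MPa

9.486


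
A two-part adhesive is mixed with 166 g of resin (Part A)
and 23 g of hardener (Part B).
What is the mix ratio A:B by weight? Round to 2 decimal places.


Mix ratio = mass_A / mass_B
= 166 / 23
= 7.22

7.22


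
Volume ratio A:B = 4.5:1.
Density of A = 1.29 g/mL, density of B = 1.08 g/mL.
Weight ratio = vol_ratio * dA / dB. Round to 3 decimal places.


Wt ratio = 4.5 * 1.29 / 1.08
= 5.375

5.375


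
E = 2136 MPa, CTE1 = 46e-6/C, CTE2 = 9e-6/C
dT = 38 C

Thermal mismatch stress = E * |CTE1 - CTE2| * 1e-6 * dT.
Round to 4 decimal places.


= 2136 * 37e-6 * 38
= 3.0032 MPa

3.0032


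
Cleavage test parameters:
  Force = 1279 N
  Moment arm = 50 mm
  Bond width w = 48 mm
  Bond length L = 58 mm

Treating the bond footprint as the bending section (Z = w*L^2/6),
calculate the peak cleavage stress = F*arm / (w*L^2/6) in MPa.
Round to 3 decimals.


M = 1279 * 50 = 63950 N*mm
Z = 48 * 58^2 / 6 = 161472 / 6 mm^3
sigma = M / Z = 6 * 63950 / 161472 = 383700 / 161472
= 2.376 MPa

2.376


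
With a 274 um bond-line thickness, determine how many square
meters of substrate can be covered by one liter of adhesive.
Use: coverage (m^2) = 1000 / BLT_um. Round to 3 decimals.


Coverage = 1000 / 274 = 3.650 m^2

3.650


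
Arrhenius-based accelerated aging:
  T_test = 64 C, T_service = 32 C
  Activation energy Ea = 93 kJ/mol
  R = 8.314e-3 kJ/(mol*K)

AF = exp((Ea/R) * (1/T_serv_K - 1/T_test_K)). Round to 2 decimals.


T_test_K = 337.15, T_serv_K = 305.15
AF = exp((93/8.314e-3) * (1/305.15 - 1/337.15))
= 32.44

32.44


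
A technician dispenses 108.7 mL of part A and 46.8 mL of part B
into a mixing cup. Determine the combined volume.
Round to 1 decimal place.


Combined volume = 108.7 + 46.8
= 155.5 mL

155.5


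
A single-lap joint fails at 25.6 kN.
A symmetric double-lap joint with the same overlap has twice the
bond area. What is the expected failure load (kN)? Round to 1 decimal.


Double-lap load = 2 * 25.6 = 51.2 kN

51.2


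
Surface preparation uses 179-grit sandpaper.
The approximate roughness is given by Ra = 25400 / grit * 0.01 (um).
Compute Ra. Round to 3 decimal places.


Ra = 25400 / 179 * 0.01
= 254 / 179
= 1.419 um

1.419
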